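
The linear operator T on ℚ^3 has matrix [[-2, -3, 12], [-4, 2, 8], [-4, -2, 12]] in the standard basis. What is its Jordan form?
J = [[4, 1, 0], [0, 4, 0], [0, 0, 4]]

The characteristic polynomial is det(xI - A) = (x - 4)^3, so the eigenvalues are 4 (algebraic multiplicity 3).

For λ = 4: rank(A - 4I) = 1, rank((A - 4I)^2) = 0. The eigenspace has dimension 3 - 1 = 2, so there are 2 Jordan blocks; the rank sequence gives block sizes [2, 1].

Assembling the blocks gives the Jordan form J above.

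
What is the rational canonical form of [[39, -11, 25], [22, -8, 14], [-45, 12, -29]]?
R = [[0, 0, 8], [1, 0, 12], [0, 1, 2]]

The invariant factors of A (the non-unit diagonal entries of the Smith normal form of xI - A over ℚ[x]) are (x + 2)(x^2 - 4x - 4), each dividing the next. The characteristic polynomial is their product, (x + 2)(x^2 - 4x - 4).

The rational canonical form is the block-diagonal matrix of companion matrices C(f_i):
R = [[0, 0, 8], [1, 0, 12], [0, 1, 2]].

Note the characteristic polynomial does not split into linear factors over ℚ, so A has no Jordan form over ℚ; the rational canonical form exists over any field.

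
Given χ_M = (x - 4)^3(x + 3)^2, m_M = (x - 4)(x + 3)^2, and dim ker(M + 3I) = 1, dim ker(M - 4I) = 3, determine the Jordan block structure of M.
Jordan blocks: (-3, 2), (4, 1), (4, 1), (4, 1)

λ = -3: algebraic multiplicity 2 (exponent in χ_M), largest block size 2 (exponent in m_M), 1 block (geometric multiplicity). This forces block sizes [2].
λ = 4: algebraic multiplicity 3 (exponent in χ_M), largest block size 1 (exponent in m_M), 3 blocks (geometric multiplicity). These force block sizes [1, 1, 1].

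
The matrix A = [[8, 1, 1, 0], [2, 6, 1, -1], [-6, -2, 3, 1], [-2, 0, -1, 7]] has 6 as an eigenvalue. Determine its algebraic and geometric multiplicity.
algebraic multiplicity 4, geometric multiplicity 2

The characteristic polynomial is (x - 6)^4, so the factor x - 6 appears with exponent 4: the algebraic multiplicity is 4.

rank(A - 6I) = 2, so the eigenspace has dimension 4 - 2 = 2: the geometric multiplicity is 2.

Since 2 < 4, A is not diagonalizable.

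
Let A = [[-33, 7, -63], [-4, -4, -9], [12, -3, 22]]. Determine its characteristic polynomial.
χ_A(x) = (x + 5)^3

xI - A = [[x + 33, -7, 63], [4, x + 4, 9], [-12, 3, x - 22]].

Expanding det(xI - A) along the first row:
det(xI - A) = + (x + 33)·det([[x + 4, 9], [3, x - 22]]) - (-7)·det([[4, 9], [-12, x - 22]]) + (63)·det([[4, x + 4], [-12, 3]]).

Evaluating gives χ_A(x) = x^3 + 15x^2 + 75x + 125 = (x + 5)^3.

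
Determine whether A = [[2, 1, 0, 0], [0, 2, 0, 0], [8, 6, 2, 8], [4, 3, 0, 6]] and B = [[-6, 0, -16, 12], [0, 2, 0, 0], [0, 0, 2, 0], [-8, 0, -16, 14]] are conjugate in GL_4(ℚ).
No.

Both have characteristic polynomial (x - 6)(x - 2)^3, but the minimal polynomial of A is (x - 6)(x - 2)^2 while the minimal polynomial of B is (x - 6)(x - 2). The minimal polynomial is a similarity invariant, so A and B are not similar.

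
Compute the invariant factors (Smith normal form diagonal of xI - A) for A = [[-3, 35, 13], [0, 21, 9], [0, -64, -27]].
(x + 3)^3

The Jordan structure of A has elementary divisors (x + 3)^3. Arranging the block sizes at each eigenvalue in decreasing order and taking row products gives the invariant factors.

Invariant factors (smallest first, each dividing the next): (x + 3)^3.

Check: the last factor (x + 3)^3 is the minimal polynomial, and the product (x + 3)^3 is the characteristic polynomial.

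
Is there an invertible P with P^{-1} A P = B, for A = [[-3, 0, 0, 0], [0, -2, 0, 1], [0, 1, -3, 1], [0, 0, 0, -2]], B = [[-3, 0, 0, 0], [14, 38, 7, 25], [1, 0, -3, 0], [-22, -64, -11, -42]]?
No.

Both have characteristic polynomial (x + 2)^2(x + 3)^2, but the minimal polynomial of A is (x + 2)^2(x + 3) while the minimal polynomial of B is (x + 2)^2(x + 3)^2. The minimal polynomial is a similarity invariant, so A and B are not similar.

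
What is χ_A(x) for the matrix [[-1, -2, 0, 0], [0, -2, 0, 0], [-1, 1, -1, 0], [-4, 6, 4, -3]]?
xI - A = [[x + 1, 2, 0, 0], [0, x + 2, 0, 0], [1, -1, x + 1, 0], [4, -6, -4, x + 3]].

Expanding det(xI - A) along the first row:
det(xI - A) = + (x + 1)·det([[x + 2, 0, 0], [-1, x + 1, 0], [-6, -4, x + 3]]) - (2)·det([[0, 0, 0], [1, x + 1, 0], [4, -4, x + 3]]) + (0)·det([[0, x + 2, 0], [1, -1, 0], [4, -6, x + 3]]) - (0)·det([[0, x + 2, 0], [1, -1, x + 1], [4, -6, -4]]).

Evaluating gives χ_A(x) = x^4 + 7x^3 + 17x^2 + 17x + 6 = (x + 1)^2(x + 2)(x + 3).

χ_A(x) = (x + 1)^2(x + 2)(x + 3)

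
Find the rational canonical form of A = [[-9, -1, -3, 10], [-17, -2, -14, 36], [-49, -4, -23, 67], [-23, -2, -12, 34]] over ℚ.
R = [[0, 0, 0, 0], [1, 0, 0, -4], [0, 1, 0, -1], [0, 0, 1, 0]]

The invariant factors of A (the non-unit diagonal entries of the Smith normal form of xI - A over ℚ[x]) are x(x^3 + x + 4), each dividing the next. The characteristic polynomial is their product, x(x^3 + x + 4).

The rational canonical form is the block-diagonal matrix of companion matrices C(f_i):
R = [[0, 0, 0, 0], [1, 0, 0, -4], [0, 1, 0, -1], [0, 0, 1, 0]].

Note the characteristic polynomial does not split into linear factors over ℚ, so A has no Jordan form over ℚ; the rational canonical form exists over any field.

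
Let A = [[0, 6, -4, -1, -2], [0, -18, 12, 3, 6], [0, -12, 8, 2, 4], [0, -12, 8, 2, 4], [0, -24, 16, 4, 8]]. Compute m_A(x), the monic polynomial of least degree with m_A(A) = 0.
m_A(x) = x^2

The characteristic polynomial factors as x^5. The minimal polynomial is ∏(x - λ)^{k_λ} where k_λ is the size of the largest Jordan block at λ.

For λ = 0: rank(A) = 1, and the largest Jordan block has size 2 (the smallest k with rank(A^k) = rank(A^(k+1))).

So m_A(x) = x^2.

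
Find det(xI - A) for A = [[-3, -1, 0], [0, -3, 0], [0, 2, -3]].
χ_A(x) = (x + 3)^3

xI - A = [[x + 3, 1, 0], [0, x + 3, 0], [0, -2, x + 3]].

Expanding det(xI - A) along the first row:
det(xI - A) = + (x + 3)·det([[x + 3, 0], [-2, x + 3]]) - (1)·det([[0, 0], [0, x + 3]]) + (0)·det([[0, x + 3], [0, -2]]).

Evaluating gives χ_A(x) = x^3 + 9x^2 + 27x + 27 = (x + 3)^3.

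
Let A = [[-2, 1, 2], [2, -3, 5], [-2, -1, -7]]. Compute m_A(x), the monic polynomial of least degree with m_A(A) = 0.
The characteristic polynomial factors as (x + 4)^3. The minimal polynomial is ∏(x - λ)^{k_λ} where k_λ is the size of the largest Jordan block at λ.

For λ = -4: rank(A + 4I) = 2, and the largest Jordan block has size 3 (the smallest k with rank((A + 4I)^k) = rank((A + 4I)^(k+1))).

So m_A(x) = (x + 4)^3.

m_A(x) = (x + 4)^3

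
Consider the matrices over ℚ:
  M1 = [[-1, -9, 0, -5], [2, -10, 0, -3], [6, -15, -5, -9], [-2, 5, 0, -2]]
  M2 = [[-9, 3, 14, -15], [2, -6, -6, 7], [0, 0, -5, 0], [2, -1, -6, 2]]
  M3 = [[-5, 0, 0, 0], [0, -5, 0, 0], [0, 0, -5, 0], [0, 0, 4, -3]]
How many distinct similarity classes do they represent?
Characteristic polynomials: χ_{M1} = (x + 3)(x + 5)^3, χ_{M2} = (x + 3)(x + 5)^3, χ_{M3} = (x + 3)(x + 5)^3.

{M1, M2}: invariant factors x + 5, (x + 3)(x + 5)^2.

{M3}: invariant factors x + 5, x + 5, (x + 3)(x + 5).

Matrices are similar if and only if their invariant-factor lists agree; the partition into similarity classes is {M1, M2}, {M3}.

2 classes: {M1, M2}, {M3}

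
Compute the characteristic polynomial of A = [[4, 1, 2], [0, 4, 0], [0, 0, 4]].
χ_A(x) = (x - 4)^3

xI - A = [[x - 4, -1, -2], [0, x - 4, 0], [0, 0, x - 4]].

Expanding det(xI - A) along the first row:
det(xI - A) = + (x - 4)·det([[x - 4, 0], [0, x - 4]]) - (-1)·det([[0, 0], [0, x - 4]]) + (-2)·det([[0, x - 4], [0, 0]]).

Evaluating gives χ_A(x) = x^3 - 12x^2 + 48x - 64 = (x - 4)^3.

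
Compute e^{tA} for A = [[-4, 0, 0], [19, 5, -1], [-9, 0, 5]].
e^{tA} = [[e^{-4*t}, 0, 0], [((t + 2)*e^{9*t} - 2)*e^{-4*t}, e^{5*t}, -t*e^{5*t}], [(1 - e^{9*t})*e^{-4*t}, 0, e^{5*t}]]

A has Jordan form J = [[-4, 0, 0], [0, 5, 1], [0, 0, 5]] with A = PJP^{-1}, so e^{tA} = P e^{tJ} P^{-1}.

For a Jordan block J_k(λ), e^{tJ_k(λ)} = e^{λt} · (I + tN + t^2 N^2/2! + ... + t^{k-1} N^{k-1}/(k-1)!) where N is the nilpotent superdiagonal part.

Assembling the blocks and conjugating back gives the entries of e^{tA} as shown above.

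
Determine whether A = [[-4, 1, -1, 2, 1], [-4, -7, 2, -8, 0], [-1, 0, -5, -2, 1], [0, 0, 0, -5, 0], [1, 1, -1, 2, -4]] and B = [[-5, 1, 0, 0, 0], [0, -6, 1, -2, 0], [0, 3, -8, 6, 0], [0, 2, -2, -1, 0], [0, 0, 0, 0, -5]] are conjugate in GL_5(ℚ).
Yes.

Two matrices over a field are similar if and only if they have the same invariant factors.

Both A and B have characteristic polynomial (x + 5)^5 and minimal polynomial (x + 5)^3. Computing further, both have invariant factors x + 5, x + 5, (x + 5)^3. Hence A and B are similar.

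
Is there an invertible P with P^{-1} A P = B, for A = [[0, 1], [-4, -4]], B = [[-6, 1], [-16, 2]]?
Two matrices over a field are similar if and only if they have the same invariant factors.

Both A and B have characteristic polynomial (x + 2)^2 and minimal polynomial (x + 2)^2. Computing further, both have invariant factors (x + 2)^2. Hence A and B are similar.

Yes.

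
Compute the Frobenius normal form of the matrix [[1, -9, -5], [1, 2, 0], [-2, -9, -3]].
The invariant factors of A (the non-unit diagonal entries of the Smith normal form of xI - A over ℚ[x]) are (x - 2)(x^2 + 2x - 4), each dividing the next. The characteristic polynomial is their product, (x - 2)(x^2 + 2x - 4).

The rational canonical form is the block-diagonal matrix of companion matrices C(f_i):
R = [[0, 0, -8], [1, 0, 8], [0, 1, 0]].

Note the characteristic polynomial does not split into linear factors over ℚ, so A has no Jordan form over ℚ; the rational canonical form exists over any field.

R = [[0, 0, -8], [1, 0, 8], [0, 1, 0]]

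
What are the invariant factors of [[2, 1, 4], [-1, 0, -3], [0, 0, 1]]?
The Jordan structure of A has elementary divisors (x - 1)^3. Arranging the block sizes at each eigenvalue in decreasing order and taking row products gives the invariant factors.

Invariant factors (smallest first, each dividing the next): (x - 1)^3.

Check: the last factor (x - 1)^3 is the minimal polynomial, and the product (x - 1)^3 is the characteristic polynomial.

(x - 1)^3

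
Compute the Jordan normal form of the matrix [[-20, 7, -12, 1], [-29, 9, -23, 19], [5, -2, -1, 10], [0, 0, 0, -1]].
J = [[-4, 1, 0, 0], [0, -4, 1, 0], [0, 0, -4, 0], [0, 0, 0, -1]]

The characteristic polynomial is det(xI - A) = (x + 1)(x + 4)^3, so the eigenvalues are -4 (algebraic multiplicity 3), -1 (algebraic multiplicity 1).

For λ = -4: rank(A + 4I) = 3, rank((A + 4I)^2) = 2, rank((A + 4I)^3) = 1. The eigenspace has dimension 4 - 3 = 1, so there is 1 Jordan block; the rank sequence gives block sizes [3].

For λ = -1: algebraic multiplicity 1 gives one 1×1 block.

Assembling the blocks gives the Jordan form J above.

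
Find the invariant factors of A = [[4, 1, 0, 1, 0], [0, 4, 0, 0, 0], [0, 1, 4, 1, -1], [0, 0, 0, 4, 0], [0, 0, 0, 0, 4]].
The Jordan structure of A has elementary divisors (x - 4)^2, (x - 4)^2, (x - 4). Arranging the block sizes at each eigenvalue in decreasing order and taking row products gives the invariant factors.

Invariant factors (smallest first, each dividing the next): x - 4, (x - 4)^2, (x - 4)^2.

Check: the last factor (x - 4)^2 is the minimal polynomial, and the product (x - 4)^5 is the characteristic polynomial.

x - 4, (x - 4)^2, (x - 4)^2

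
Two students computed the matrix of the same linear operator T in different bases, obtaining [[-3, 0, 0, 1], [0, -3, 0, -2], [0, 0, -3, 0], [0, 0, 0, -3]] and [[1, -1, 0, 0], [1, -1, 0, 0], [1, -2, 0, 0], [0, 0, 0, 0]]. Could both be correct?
trace(A) = -12 but trace(B) = 0. The trace is a similarity invariant, so A and B are not similar.

No.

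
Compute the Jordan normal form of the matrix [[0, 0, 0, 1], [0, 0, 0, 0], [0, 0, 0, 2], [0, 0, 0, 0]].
The characteristic polynomial is det(xI - A) = x^4, so the eigenvalues are 0 (algebraic multiplicity 4).

For λ = 0: rank(A) = 1, rank(A^2) = 0. The eigenspace has dimension 4 - 1 = 3, so there are 3 Jordan blocks; the rank sequence gives block sizes [2, 1, 1].

Assembling the blocks gives the Jordan form J above.

J = [[0, 1, 0, 0], [0, 0, 0, 0], [0, 0, 0, 0], [0, 0, 0, 0]]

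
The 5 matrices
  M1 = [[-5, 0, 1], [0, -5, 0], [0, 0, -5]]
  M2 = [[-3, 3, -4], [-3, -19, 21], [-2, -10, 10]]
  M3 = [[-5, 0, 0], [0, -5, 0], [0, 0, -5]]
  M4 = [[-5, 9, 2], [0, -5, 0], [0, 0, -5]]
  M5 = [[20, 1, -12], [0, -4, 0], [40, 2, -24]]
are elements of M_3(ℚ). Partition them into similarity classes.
Characteristic polynomials: χ_{M1} = (x + 5)^3, χ_{M2} = (x + 4)^3, χ_{M3} = (x + 5)^3, χ_{M4} = (x + 5)^3, χ_{M5} = x(x + 4)^2.

{M1, M4}: invariant factors x + 5, (x + 5)^2.

{M2}: invariant factors (x + 4)^3.

{M3}: invariant factors x + 5, x + 5, x + 5.

{M5}: invariant factors x(x + 4)^2.

Matrices are similar if and only if their invariant-factor lists agree; the partition into similarity classes is {M1, M4}, {M2}, {M3}, {M5}.

4 classes: {M1, M4}, {M2}, {M3}, {M5}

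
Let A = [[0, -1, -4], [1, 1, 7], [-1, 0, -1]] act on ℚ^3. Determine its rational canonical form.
The invariant factors of A (the non-unit diagonal entries of the Smith normal form of xI - A over ℚ[x]) are x^3 - 4x - 2, each dividing the next. The characteristic polynomial is their product, x^3 - 4x - 2.

The rational canonical form is the block-diagonal matrix of companion matrices C(f_i):
R = [[0, 0, 2], [1, 0, 4], [0, 1, 0]].

Note the characteristic polynomial does not split into linear factors over ℚ, so A has no Jordan form over ℚ; the rational canonical form exists over any field.

R = [[0, 0, 2], [1, 0, 4], [0, 1, 0]]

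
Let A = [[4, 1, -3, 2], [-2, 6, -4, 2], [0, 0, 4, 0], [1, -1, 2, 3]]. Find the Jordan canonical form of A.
J = [[4, 1, 0, 0], [0, 4, 0, 0], [0, 0, 4, 0], [0, 0, 0, 5]]

The characteristic polynomial is det(xI - A) = (x - 5)(x - 4)^3, so the eigenvalues are 4 (algebraic multiplicity 3), 5 (algebraic multiplicity 1).

For λ = 4: rank(A - 4I) = 2, rank((A - 4I)^2) = 1. The eigenspace has dimension 4 - 2 = 2, so there are 2 Jordan blocks; the rank sequence gives block sizes [2, 1].

For λ = 5: algebraic multiplicity 1 gives one 1×1 block.

Assembling the blocks gives the Jordan form J above.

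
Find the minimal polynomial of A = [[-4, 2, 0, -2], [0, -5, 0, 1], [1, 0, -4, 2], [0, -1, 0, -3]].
m_A(x) = (x + 4)^2

The characteristic polynomial factors as (x + 4)^4. The minimal polynomial is ∏(x - λ)^{k_λ} where k_λ is the size of the largest Jordan block at λ.

For λ = -4: rank(A + 4I) = 2, and the largest Jordan block has size 2 (the smallest k with rank((A + 4I)^k) = rank((A + 4I)^(k+1))).

So m_A(x) = (x + 4)^2.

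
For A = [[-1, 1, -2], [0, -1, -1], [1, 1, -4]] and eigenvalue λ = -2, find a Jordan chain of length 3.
v_1 = [[1, 2, 2]]^T, v_2 = [[-1, 0, -1]]^T, v_3 = [[1, 1, 1]]^T

We seek v_1 ∈ ker((A + 2I)^3) \ ker((A + 2I)^2), then set v_{i+1} = (A + 2I) v_i.

One such chain is v_1 = [[1, 2, 2]]^T, v_2 = [[-1, 0, -1]]^T, v_3 = [[1, 1, 1]]^T. Check: (A + 2I) v_3 = [[0, 0, 0]]^T = 0.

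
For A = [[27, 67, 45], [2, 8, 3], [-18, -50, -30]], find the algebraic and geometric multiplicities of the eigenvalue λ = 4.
algebraic multiplicity 2, geometric multiplicity 1

The characteristic polynomial is (x - 4)^2(x + 3), so the factor x - 4 appears with exponent 2: the algebraic multiplicity is 2.

rank(A - 4I) = 2, so the eigenspace has dimension 3 - 2 = 1: the geometric multiplicity is 1.

Since 1 < 2, A is not diagonalizable.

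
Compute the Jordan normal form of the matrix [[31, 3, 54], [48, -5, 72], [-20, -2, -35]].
The characteristic polynomial is det(xI - A) = (x - 1)(x + 5)^2, so the eigenvalues are -5 (algebraic multiplicity 2), 1 (algebraic multiplicity 1).

For λ = -5: rank(A + 5I) = 2, rank((A + 5I)^2) = 1. The eigenspace has dimension 3 - 2 = 1, so there is 1 Jordan block; the rank sequence gives block sizes [2].

For λ = 1: algebraic multiplicity 1 gives one 1×1 block.

Assembling the blocks gives the Jordan form J above.

J = [[-5, 1, 0], [0, -5, 0], [0, 0, 1]]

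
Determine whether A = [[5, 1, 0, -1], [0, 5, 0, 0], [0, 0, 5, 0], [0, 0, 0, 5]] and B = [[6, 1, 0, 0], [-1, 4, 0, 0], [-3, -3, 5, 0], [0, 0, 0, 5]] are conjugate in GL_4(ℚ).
Two matrices over a field are similar if and only if they have the same invariant factors.

Both A and B have characteristic polynomial (x - 5)^4 and minimal polynomial (x - 5)^2. Computing further, both have invariant factors x - 5, x - 5, (x - 5)^2. Hence A and B are similar.

Yes.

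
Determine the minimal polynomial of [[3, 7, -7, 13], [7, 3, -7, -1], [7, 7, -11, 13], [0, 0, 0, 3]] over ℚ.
m_A(x) = (x - 3)^2(x + 4)

The characteristic polynomial factors as (x - 3)^2(x + 4)^2. The minimal polynomial is ∏(x - λ)^{k_λ} where k_λ is the size of the largest Jordan block at λ.

For λ = -4: rank(A + 4I) = 2, and the largest Jordan block has size 1 (the smallest k with rank((A + 4I)^k) = rank((A + 4I)^(k+1))).
For λ = 3: rank(A - 3I) = 3, and the largest Jordan block has size 2 (the smallest k with rank((A - 3I)^k) = rank((A - 3I)^(k+1))).

So m_A(x) = (x - 3)^2(x + 4).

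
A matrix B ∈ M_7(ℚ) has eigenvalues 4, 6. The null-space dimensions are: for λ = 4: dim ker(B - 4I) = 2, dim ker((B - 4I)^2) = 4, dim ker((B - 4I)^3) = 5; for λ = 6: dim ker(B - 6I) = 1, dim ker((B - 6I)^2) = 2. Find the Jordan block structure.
λ = 4: successive nullity increments [2, 2, 1] count blocks of size ≥ k; block sizes are [3, 2].
λ = 6: successive nullity increments [1, 1] count blocks of size ≥ k; block sizes are [2].

Jordan blocks: (4, 3), (4, 2), (6, 2)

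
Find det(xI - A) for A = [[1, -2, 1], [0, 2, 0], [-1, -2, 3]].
χ_A(x) = (x - 2)^3

xI - A = [[x - 1, 2, -1], [0, x - 2, 0], [1, 2, x - 3]].

Expanding det(xI - A) along the first row:
det(xI - A) = + (x - 1)·det([[x - 2, 0], [2, x - 3]]) - (2)·det([[0, 0], [1, x - 3]]) + (-1)·det([[0, x - 2], [1, 2]]).

Evaluating gives χ_A(x) = x^3 - 6x^2 + 12x - 8 = (x - 2)^3.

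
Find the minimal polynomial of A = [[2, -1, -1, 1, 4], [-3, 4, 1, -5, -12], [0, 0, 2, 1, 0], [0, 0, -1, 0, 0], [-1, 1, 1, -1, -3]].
The characteristic polynomial factors as (x - 1)^5. The minimal polynomial is ∏(x - λ)^{k_λ} where k_λ is the size of the largest Jordan block at λ.

For λ = 1: rank(A - I) = 2, and the largest Jordan block has size 2 (the smallest k with rank((A - I)^k) = rank((A - I)^(k+1))).

So m_A(x) = (x - 1)^2.

m_A(x) = (x - 1)^2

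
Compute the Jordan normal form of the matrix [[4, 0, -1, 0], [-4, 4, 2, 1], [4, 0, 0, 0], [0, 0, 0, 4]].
J = [[2, 1, 0, 0], [0, 2, 0, 0], [0, 0, 4, 1], [0, 0, 0, 4]]

The characteristic polynomial is det(xI - A) = (x - 4)^2(x - 2)^2, so the eigenvalues are 2 (algebraic multiplicity 2), 4 (algebraic multiplicity 2).

For λ = 2: rank(A - 2I) = 3, rank((A - 2I)^2) = 2. The eigenspace has dimension 4 - 3 = 1, so there is 1 Jordan block; the rank sequence gives block sizes [2].

For λ = 4: rank(A - 4I) = 3, rank((A - 4I)^2) = 2. The eigenspace has dimension 4 - 3 = 1, so there is 1 Jordan block; the rank sequence gives block sizes [2].

Assembling the blocks gives the Jordan form J above.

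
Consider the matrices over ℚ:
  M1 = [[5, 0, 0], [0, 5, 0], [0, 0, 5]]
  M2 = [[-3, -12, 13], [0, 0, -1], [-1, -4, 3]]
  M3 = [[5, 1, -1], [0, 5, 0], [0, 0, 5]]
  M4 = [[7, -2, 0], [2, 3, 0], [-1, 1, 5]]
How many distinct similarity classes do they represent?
3 classes: {M1}, {M2}, {M3, M4}

Characteristic polynomials: χ_{M1} = (x - 5)^3, χ_{M2} = x^3, χ_{M3} = (x - 5)^3, χ_{M4} = (x - 5)^3.

{M1}: invariant factors x - 5, x - 5, x - 5.

{M2}: invariant factors x^3.

{M3, M4}: invariant factors x - 5, (x - 5)^2.

Matrices are similar if and only if their invariant-factor lists agree; the partition into similarity classes is {M1}, {M2}, {M3, M4}.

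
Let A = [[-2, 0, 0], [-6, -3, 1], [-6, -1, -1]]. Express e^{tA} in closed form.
e^{tA} = [[e^{-2*t}, 0, 0], [-6*t*e^{-2*t}, (1 - t)*e^{-2*t}, t*e^{-2*t}], [-6*t*e^{-2*t}, -t*e^{-2*t}, (t + 1)*e^{-2*t}]]

A has Jordan form J = [[-2, 1, 0], [0, -2, 0], [0, 0, -2]] with A = PJP^{-1}, so e^{tA} = P e^{tJ} P^{-1}.

For a Jordan block J_k(λ), e^{tJ_k(λ)} = e^{λt} · (I + tN + t^2 N^2/2! + ... + t^{k-1} N^{k-1}/(k-1)!) where N is the nilpotent superdiagonal part.

Assembling the blocks and conjugating back gives the entries of e^{tA} as shown above.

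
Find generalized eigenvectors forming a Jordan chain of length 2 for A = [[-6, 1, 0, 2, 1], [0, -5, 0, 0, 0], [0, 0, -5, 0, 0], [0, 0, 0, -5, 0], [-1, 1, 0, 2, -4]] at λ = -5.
v_1 = [[-1, 2, -1, -1, 0]]^T, v_2 = [[1, 0, 0, 0, 1]]^T

We seek v_1 ∈ ker((A + 5I)^2) \ ker(A + 5I), then set v_{i+1} = (A + 5I) v_i.

One such chain is v_1 = [[-1, 2, -1, -1, 0]]^T, v_2 = [[1, 0, 0, 0, 1]]^T. Check: (A + 5I) v_2 = [[0, 0, 0, 0, 0]]^T = 0.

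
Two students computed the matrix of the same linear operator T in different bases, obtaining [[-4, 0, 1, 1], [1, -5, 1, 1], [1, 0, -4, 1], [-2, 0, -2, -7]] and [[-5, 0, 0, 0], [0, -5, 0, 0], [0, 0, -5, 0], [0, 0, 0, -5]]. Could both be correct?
Both have characteristic polynomial (x + 5)^4, but the minimal polynomial of A is (x + 5)^2 while the minimal polynomial of B is x + 5. The minimal polynomial is a similarity invariant, so A and B are not similar.

No.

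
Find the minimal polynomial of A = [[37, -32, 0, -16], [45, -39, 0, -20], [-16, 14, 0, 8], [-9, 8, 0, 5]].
The characteristic polynomial factors as x(x - 1)^3. The minimal polynomial is ∏(x - λ)^{k_λ} where k_λ is the size of the largest Jordan block at λ.

For λ = 0: rank(A) = 3, and the largest Jordan block has size 1 (the smallest k with rank(A^k) = rank(A^(k+1))).
For λ = 1: rank(A - I) = 2, and the largest Jordan block has size 2 (the smallest k with rank((A - I)^k) = rank((A - I)^(k+1))).

So m_A(x) = x(x - 1)^2.

m_A(x) = x(x - 1)^2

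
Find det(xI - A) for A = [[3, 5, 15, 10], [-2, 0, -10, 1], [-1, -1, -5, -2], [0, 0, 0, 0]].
xI - A = [[x - 3, -5, -15, -10], [2, x, 10, -1], [1, 1, x + 5, 2], [0, 0, 0, x]].

Expanding det(xI - A) along the first row:
det(xI - A) = + (x - 3)·det([[x, 10, -1], [1, x + 5, 2], [0, 0, x]]) - (-5)·det([[2, 10, -1], [1, x + 5, 2], [0, 0, x]]) + (-15)·det([[2, x, -1], [1, 1, 2], [0, 0, x]]) - (-10)·det([[2, x, 10], [1, 1, x + 5], [0, 0, 0]]).

Evaluating gives χ_A(x) = x^4 + 2x^3 = x^3(x + 2).

χ_A(x) = x^3(x + 2)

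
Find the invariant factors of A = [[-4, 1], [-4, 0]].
The Jordan structure of A has elementary divisors (x + 2)^2. Arranging the block sizes at each eigenvalue in decreasing order and taking row products gives the invariant factors.

Invariant factors (smallest first, each dividing the next): (x + 2)^2.

Check: the last factor (x + 2)^2 is the minimal polynomial, and the product (x + 2)^2 is the characteristic polynomial.

(x + 2)^2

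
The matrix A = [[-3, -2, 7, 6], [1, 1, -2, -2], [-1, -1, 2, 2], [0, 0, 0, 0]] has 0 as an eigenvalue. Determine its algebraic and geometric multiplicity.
algebraic multiplicity 4, geometric multiplicity 2

The characteristic polynomial is x^4, so the factor x appears with exponent 4: the algebraic multiplicity is 4.

rank(A) = 2, so the eigenspace has dimension 4 - 2 = 2: the geometric multiplicity is 2.

Since 2 < 4, A is not diagonalizable.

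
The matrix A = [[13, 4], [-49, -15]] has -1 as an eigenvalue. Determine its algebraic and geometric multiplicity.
algebraic multiplicity 2, geometric multiplicity 1

The characteristic polynomial is (x + 1)^2, so the factor x + 1 appears with exponent 2: the algebraic multiplicity is 2.

rank(A + I) = 1, so the eigenspace has dimension 2 - 1 = 1: the geometric multiplicity is 1.

Since 1 < 2, A is not diagonalizable.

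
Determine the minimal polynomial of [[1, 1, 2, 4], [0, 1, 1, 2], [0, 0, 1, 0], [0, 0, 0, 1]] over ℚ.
The characteristic polynomial factors as (x - 1)^4. The minimal polynomial is ∏(x - λ)^{k_λ} where k_λ is the size of the largest Jordan block at λ.

For λ = 1: rank(A - I) = 2, and the largest Jordan block has size 3 (the smallest k with rank((A - I)^k) = rank((A - I)^(k+1))).

So m_A(x) = (x - 1)^3.

m_A(x) = (x - 1)^3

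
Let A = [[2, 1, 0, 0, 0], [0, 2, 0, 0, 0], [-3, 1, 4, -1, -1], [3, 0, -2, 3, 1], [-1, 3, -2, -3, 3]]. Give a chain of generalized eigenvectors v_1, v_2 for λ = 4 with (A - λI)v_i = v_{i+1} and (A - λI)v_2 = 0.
We seek v_1 ∈ ker((A - 4I)^2) \ ker(A - 4I), then set v_{i+1} = (A - 4I) v_i.

One such chain is v_1 = [[0, 0, 0, 0, 1]]^T, v_2 = [[0, 0, -1, 1, -1]]^T. Check: (A - 4I) v_2 = [[0, 0, 0, 0, 0]]^T = 0.

v_1 = [[0, 0, 0, 0, 1]]^T, v_2 = [[0, 0, -1, 1, -1]]^T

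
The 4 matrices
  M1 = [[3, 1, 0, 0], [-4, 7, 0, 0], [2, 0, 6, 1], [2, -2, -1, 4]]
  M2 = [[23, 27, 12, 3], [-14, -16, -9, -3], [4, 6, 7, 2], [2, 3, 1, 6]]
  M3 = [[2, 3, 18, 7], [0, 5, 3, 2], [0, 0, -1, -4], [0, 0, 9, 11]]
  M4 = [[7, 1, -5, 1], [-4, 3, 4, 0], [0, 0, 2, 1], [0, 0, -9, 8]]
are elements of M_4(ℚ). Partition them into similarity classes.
Characteristic polynomials: χ_{M1} = (x - 5)^4, χ_{M2} = (x - 5)^4, χ_{M3} = (x - 5)^3(x - 2), χ_{M4} = (x - 5)^4.

{M1, M2, M4}: invariant factors (x - 5)^2, (x - 5)^2.

{M3}: invariant factors x - 5, (x - 5)^2(x - 2).

Matrices are similar if and only if their invariant-factor lists agree; the partition into similarity classes is {M1, M2, M4}, {M3}.

2 classes: {M1, M2, M4}, {M3}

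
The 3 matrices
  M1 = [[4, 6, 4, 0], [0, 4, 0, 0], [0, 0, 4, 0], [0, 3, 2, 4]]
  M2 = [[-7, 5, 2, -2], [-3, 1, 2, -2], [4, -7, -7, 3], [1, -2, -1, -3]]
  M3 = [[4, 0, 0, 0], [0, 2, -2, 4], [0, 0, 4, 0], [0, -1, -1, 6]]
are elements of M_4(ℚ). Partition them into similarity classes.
Characteristic polynomials: χ_{M1} = (x - 4)^4, χ_{M2} = (x + 4)^4, χ_{M3} = (x - 4)^4.

{M1, M3}: invariant factors x - 4, x - 4, (x - 4)^2.

{M2}: invariant factors (x + 4)^2, (x + 4)^2.

Matrices are similar if and only if their invariant-factor lists agree; the partition into similarity classes is {M1, M3}, {M2}.

2 classes: {M1, M3}, {M2}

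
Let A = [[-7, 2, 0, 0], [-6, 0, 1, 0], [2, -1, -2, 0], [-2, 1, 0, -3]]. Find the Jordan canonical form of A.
The characteristic polynomial is det(xI - A) = (x + 3)^4, so the eigenvalues are -3 (algebraic multiplicity 4).

For λ = -3: rank(A + 3I) = 2, rank((A + 3I)^2) = 1, rank((A + 3I)^3) = 0. The eigenspace has dimension 4 - 2 = 2, so there are 2 Jordan blocks; the rank sequence gives block sizes [3, 1].

Assembling the blocks gives the Jordan form J above.

J = [[-3, 1, 0, 0], [0, -3, 1, 0], [0, 0, -3, 0], [0, 0, 0, -3]]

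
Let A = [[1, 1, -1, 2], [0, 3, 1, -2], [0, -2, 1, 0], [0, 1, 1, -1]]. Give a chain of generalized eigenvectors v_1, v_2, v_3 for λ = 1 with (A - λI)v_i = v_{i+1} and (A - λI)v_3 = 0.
We seek v_1 ∈ ker((A - I)^3) \ ker((A - I)^2), then set v_{i+1} = (A - I) v_i.

One such chain is v_1 = [[-1, 0, 1, 0]]^T, v_2 = [[-1, 1, 0, 1]]^T, v_3 = [[3, 0, -2, -1]]^T. Check: (A - I) v_3 = [[0, 0, 0, 0]]^T = 0.

v_1 = [[-1, 0, 1, 0]]^T, v_2 = [[-1, 1, 0, 1]]^T, v_3 = [[3, 0, -2, -1]]^T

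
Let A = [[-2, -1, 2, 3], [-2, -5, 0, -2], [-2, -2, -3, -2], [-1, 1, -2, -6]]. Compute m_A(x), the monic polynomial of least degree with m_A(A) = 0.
The characteristic polynomial factors as (x + 3)^2(x + 5)^2. The minimal polynomial is ∏(x - λ)^{k_λ} where k_λ is the size of the largest Jordan block at λ.

For λ = -5: rank(A + 5I) = 3, and the largest Jordan block has size 2 (the smallest k with rank((A + 5I)^k) = rank((A + 5I)^(k+1))).
For λ = -3: rank(A + 3I) = 2, and the largest Jordan block has size 1 (the smallest k with rank((A + 3I)^k) = rank((A + 3I)^(k+1))).

So m_A(x) = (x + 3)(x + 5)^2.

m_A(x) = (x + 3)(x + 5)^2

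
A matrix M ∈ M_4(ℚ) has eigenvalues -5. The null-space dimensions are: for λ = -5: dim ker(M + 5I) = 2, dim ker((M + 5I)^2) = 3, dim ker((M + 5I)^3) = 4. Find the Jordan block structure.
Jordan blocks: (-5, 3), (-5, 1)

λ = -5: successive nullity increments [2, 1, 1] count blocks of size ≥ k; block sizes are [3, 1].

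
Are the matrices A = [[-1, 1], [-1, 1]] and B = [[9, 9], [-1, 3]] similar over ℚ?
trace(A) = 0 but trace(B) = 12. The trace is a similarity invariant, so A and B are not similar.

No.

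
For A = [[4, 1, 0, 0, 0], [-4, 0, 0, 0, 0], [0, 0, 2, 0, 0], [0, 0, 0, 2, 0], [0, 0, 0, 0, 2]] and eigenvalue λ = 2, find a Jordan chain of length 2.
We seek v_1 ∈ ker((A - 2I)^2) \ ker(A - 2I), then set v_{i+1} = (A - 2I) v_i.

One such chain is v_1 = [[-1, 3, 0, 0, 0]]^T, v_2 = [[1, -2, 0, 0, 0]]^T. Check: (A - 2I) v_2 = [[0, 0, 0, 0, 0]]^T = 0.

v_1 = [[-1, 3, 0, 0, 0]]^T, v_2 = [[1, -2, 0, 0, 0]]^T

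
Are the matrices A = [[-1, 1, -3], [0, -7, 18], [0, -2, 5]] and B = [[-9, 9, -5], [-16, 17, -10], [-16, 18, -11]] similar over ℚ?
Yes.

Two matrices over a field are similar if and only if they have the same invariant factors.

Both A and B have characteristic polynomial (x + 1)^3 and minimal polynomial (x + 1)^2. Computing further, both have invariant factors x + 1, (x + 1)^2. Hence A and B are similar.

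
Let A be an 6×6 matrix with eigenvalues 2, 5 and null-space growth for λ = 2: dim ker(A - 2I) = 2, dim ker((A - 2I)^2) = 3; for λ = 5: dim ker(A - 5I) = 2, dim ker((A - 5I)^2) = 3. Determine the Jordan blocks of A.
Jordan blocks: (2, 2), (2, 1), (5, 2), (5, 1)

λ = 2: successive nullity increments [2, 1] count blocks of size ≥ k; block sizes are [2, 1].
λ = 5: successive nullity increments [2, 1] count blocks of size ≥ k; block sizes are [2, 1].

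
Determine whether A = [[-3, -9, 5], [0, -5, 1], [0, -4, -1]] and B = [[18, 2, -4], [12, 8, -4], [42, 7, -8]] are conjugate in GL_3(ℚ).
No.

trace(A) = -9 but trace(B) = 18. The trace is a similarity invariant, so A and B are not similar.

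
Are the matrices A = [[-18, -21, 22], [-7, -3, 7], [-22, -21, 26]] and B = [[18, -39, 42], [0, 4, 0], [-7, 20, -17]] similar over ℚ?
Two matrices over a field are similar if and only if they have the same invariant factors.

Both A and B have characteristic polynomial (x - 4)^2(x + 3) and minimal polynomial (x - 4)^2(x + 3). Computing further, both have invariant factors (x - 4)^2(x + 3). Hence A and B are similar.

Yes.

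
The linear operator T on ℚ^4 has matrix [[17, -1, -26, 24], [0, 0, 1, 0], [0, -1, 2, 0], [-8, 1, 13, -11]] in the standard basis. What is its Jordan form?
J = [[1, 1, 0, 0], [0, 1, 1, 0], [0, 0, 1, 0], [0, 0, 0, 5]]

The characteristic polynomial is det(xI - A) = (x - 5)(x - 1)^3, so the eigenvalues are 1 (algebraic multiplicity 3), 5 (algebraic multiplicity 1).

For λ = 1: rank(A - I) = 3, rank((A - I)^2) = 2, rank((A - I)^3) = 1. The eigenspace has dimension 4 - 3 = 1, so there is 1 Jordan block; the rank sequence gives block sizes [3].

For λ = 5: algebraic multiplicity 1 gives one 1×1 block.

Assembling the blocks gives the Jordan form J above.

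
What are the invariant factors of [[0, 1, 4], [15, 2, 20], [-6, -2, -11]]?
x + 3, (x + 3)^2

The Jordan structure of A has elementary divisors (x + 3)^2, (x + 3). Arranging the block sizes at each eigenvalue in decreasing order and taking row products gives the invariant factors.

Invariant factors (smallest first, each dividing the next): x + 3, (x + 3)^2.

Check: the last factor (x + 3)^2 is the minimal polynomial, and the product (x + 3)^3 is the characteristic polynomial.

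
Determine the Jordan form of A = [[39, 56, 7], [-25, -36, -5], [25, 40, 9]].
The characteristic polynomial is det(xI - A) = (x - 4)^3, so the eigenvalues are 4 (algebraic multiplicity 3).

For λ = 4: rank(A - 4I) = 1, rank((A - 4I)^2) = 0. The eigenspace has dimension 3 - 1 = 2, so there are 2 Jordan blocks; the rank sequence gives block sizes [2, 1].

Assembling the blocks gives the Jordan form J above.

J = [[4, 1, 0], [0, 4, 0], [0, 0, 4]]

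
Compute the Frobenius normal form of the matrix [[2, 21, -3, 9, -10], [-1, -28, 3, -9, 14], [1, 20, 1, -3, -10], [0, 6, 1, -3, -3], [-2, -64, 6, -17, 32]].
The invariant factors of A (the non-unit diagonal entries of the Smith normal form of xI - A over ℚ[x]) are (x - 2)^2(x^3 - x - 4), each dividing the next. The characteristic polynomial is their product, (x - 2)^2(x^3 - x - 4).

The rational canonical form is the block-diagonal matrix of companion matrices C(f_i):
R = [[0, 0, 0, 0, 16], [1, 0, 0, 0, -12], [0, 1, 0, 0, 0], [0, 0, 1, 0, -3], [0, 0, 0, 1, 4]].

Note the characteristic polynomial does not split into linear factors over ℚ, so A has no Jordan form over ℚ; the rational canonical form exists over any field.

R = [[0, 0, 0, 0, 16], [1, 0, 0, 0, -12], [0, 1, 0, 0, 0], [0, 0, 1, 0, -3], [0, 0, 0, 1, 4]]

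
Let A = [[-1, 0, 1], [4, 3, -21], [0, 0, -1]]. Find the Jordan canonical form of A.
The characteristic polynomial is det(xI - A) = (x - 3)(x + 1)^2, so the eigenvalues are -1 (algebraic multiplicity 2), 3 (algebraic multiplicity 1).

For λ = -1: rank(A + I) = 2, rank((A + I)^2) = 1. The eigenspace has dimension 3 - 2 = 1, so there is 1 Jordan block; the rank sequence gives block sizes [2].

For λ = 3: algebraic multiplicity 1 gives one 1×1 block.

Assembling the blocks gives the Jordan form J above.

J = [[-1, 1, 0], [0, -1, 0], [0, 0, 3]]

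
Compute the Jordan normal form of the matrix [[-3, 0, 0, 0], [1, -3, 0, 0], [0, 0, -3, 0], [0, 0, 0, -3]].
J = [[-3, 1, 0, 0], [0, -3, 0, 0], [0, 0, -3, 0], [0, 0, 0, -3]]

The characteristic polynomial is det(xI - A) = (x + 3)^4, so the eigenvalues are -3 (algebraic multiplicity 4).

For λ = -3: rank(A + 3I) = 1, rank((A + 3I)^2) = 0. The eigenspace has dimension 4 - 1 = 3, so there are 3 Jordan blocks; the rank sequence gives block sizes [2, 1, 1].

Assembling the blocks gives the Jordan form J above.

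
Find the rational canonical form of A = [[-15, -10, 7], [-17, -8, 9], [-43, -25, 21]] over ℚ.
R = [[0, 0, 12], [1, 0, 7], [0, 1, -2]]

The invariant factors of A (the non-unit diagonal entries of the Smith normal form of xI - A over ℚ[x]) are (x + 3)(x^2 - x - 4), each dividing the next. The characteristic polynomial is their product, (x + 3)(x^2 - x - 4).

The rational canonical form is the block-diagonal matrix of companion matrices C(f_i):
R = [[0, 0, 12], [1, 0, 7], [0, 1, -2]].

Note the characteristic polynomial does not split into linear factors over ℚ, so A has no Jordan form over ℚ; the rational canonical form exists over any field.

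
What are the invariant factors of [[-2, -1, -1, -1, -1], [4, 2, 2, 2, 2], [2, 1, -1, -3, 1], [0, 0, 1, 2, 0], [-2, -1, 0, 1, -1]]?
x, x, x^3

The Jordan structure of A has elementary divisors x^3, x, x. Arranging the block sizes at each eigenvalue in decreasing order and taking row products gives the invariant factors.

Invariant factors (smallest first, each dividing the next): x, x, x^3.

Check: the last factor x^3 is the minimal polynomial, and the product x^5 is the characteristic polynomial.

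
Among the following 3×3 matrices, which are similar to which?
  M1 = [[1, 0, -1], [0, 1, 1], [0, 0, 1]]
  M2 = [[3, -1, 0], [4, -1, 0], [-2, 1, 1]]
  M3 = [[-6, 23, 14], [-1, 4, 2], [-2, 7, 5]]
Characteristic polynomials: χ_{M1} = (x - 1)^3, χ_{M2} = (x - 1)^3, χ_{M3} = (x - 1)^3.

{M1, M2}: invariant factors x - 1, (x - 1)^2.

{M3}: invariant factors (x - 1)^3.

Matrices are similar if and only if their invariant-factor lists agree; the partition into similarity classes is {M1, M2}, {M3}.

2 classes: {M1, M2}, {M3}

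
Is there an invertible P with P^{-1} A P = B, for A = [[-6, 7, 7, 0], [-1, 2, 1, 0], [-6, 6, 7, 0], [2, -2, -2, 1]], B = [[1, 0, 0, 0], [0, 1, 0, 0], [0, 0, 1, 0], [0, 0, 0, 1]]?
Both have characteristic polynomial (x - 1)^4, but the minimal polynomial of A is (x - 1)^2 while the minimal polynomial of B is x - 1. The minimal polynomial is a similarity invariant, so A and B are not similar.

No.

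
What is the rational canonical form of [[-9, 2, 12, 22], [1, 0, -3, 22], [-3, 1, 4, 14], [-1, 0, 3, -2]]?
The invariant factors of A (the non-unit diagonal entries of the Smith normal form of xI - A over ℚ[x]) are x + 5, (x - 4)(x + 1)(x + 5), each dividing the next. The characteristic polynomial is their product, (x - 4)(x + 1)(x + 5)^2.

The rational canonical form is the block-diagonal matrix of companion matrices C(f_i):
R = [[-5, 0, 0, 0], [0, 0, 0, 20], [0, 1, 0, 19], [0, 0, 1, -2]].

R = [[-5, 0, 0, 0], [0, 0, 0, 20], [0, 1, 0, 19], [0, 0, 1, -2]]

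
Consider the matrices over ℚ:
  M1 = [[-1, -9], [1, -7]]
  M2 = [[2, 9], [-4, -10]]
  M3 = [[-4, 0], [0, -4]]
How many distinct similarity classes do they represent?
Characteristic polynomials: χ_{M1} = (x + 4)^2, χ_{M2} = (x + 4)^2, χ_{M3} = (x + 4)^2.

{M1, M2}: invariant factors (x + 4)^2.

{M3}: invariant factors x + 4, x + 4.

Matrices are similar if and only if their invariant-factor lists agree; the partition into similarity classes is {M1, M2}, {M3}.

2 classes: {M1, M2}, {M3}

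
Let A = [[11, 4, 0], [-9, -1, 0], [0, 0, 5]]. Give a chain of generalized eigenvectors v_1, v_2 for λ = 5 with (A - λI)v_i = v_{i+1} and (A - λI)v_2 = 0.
v_1 = [[-1, 1, 0]]^T, v_2 = [[-2, 3, 0]]^T

We seek v_1 ∈ ker((A - 5I)^2) \ ker(A - 5I), then set v_{i+1} = (A - 5I) v_i.

One such chain is v_1 = [[-1, 1, 0]]^T, v_2 = [[-2, 3, 0]]^T. Check: (A - 5I) v_2 = [[0, 0, 0]]^T = 0.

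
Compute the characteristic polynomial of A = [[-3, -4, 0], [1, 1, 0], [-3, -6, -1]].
xI - A = [[x + 3, 4, 0], [-1, x - 1, 0], [3, 6, x + 1]].

Expanding det(xI - A) along the first row:
det(xI - A) = + (x + 3)·det([[x - 1, 0], [6, x + 1]]) - (4)·det([[-1, 0], [3, x + 1]]) + (0)·det([[-1, x - 1], [3, 6]]).

Evaluating gives χ_A(x) = x^3 + 3x^2 + 3x + 1 = (x + 1)^3.

χ_A(x) = (x + 1)^3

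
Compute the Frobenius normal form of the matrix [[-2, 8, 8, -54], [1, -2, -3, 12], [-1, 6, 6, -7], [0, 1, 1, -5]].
The invariant factors of A (the non-unit diagonal entries of the Smith normal form of xI - A over ℚ[x]) are (x - 3)(x + 5)(x^2 + x - 4), each dividing the next. The characteristic polynomial is their product, (x - 3)(x + 5)(x^2 + x - 4).

The rational canonical form is the block-diagonal matrix of companion matrices C(f_i):
R = [[0, 0, 0, -60], [1, 0, 0, 23], [0, 1, 0, 17], [0, 0, 1, -3]].

Note the characteristic polynomial does not split into linear factors over ℚ, so A has no Jordan form over ℚ; the rational canonical form exists over any field.

R = [[0, 0, 0, -60], [1, 0, 0, 23], [0, 1, 0, 17], [0, 0, 1, -3]]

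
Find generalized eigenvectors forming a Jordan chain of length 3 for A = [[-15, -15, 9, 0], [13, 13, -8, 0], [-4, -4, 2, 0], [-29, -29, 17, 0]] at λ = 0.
We seek v_1 ∈ ker(A^3) \ ker(A^2), then set v_{i+1} = A v_i.

One such chain is v_1 = [[4, -4, 1, 8]]^T, v_2 = [[9, -8, 2, 17]]^T, v_3 = [[3, -3, 0, 5]]^T. Check: A v_3 = [[0, 0, 0, 0]]^T = 0.

v_1 = [[4, -4, 1, 8]]^T, v_2 = [[9, -8, 2, 17]]^T, v_3 = [[3, -3, 0, 5]]^T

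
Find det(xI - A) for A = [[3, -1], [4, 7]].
χ_A(x) = (x - 5)^2

xI - A = [[x - 3, 1], [-4, x - 7]].

Expanding det(xI - A) along the first row:
det(xI - A) = + (x - 3)·det([[x - 7]]) - (1)·det([[-4]]).

Evaluating gives χ_A(x) = x^2 - 10x + 25 = (x - 5)^2.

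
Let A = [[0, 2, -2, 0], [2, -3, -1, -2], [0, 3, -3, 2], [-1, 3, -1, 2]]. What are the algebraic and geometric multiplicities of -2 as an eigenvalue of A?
The characteristic polynomial is x^2(x + 2)^2, so the factor x + 2 appears with exponent 2: the algebraic multiplicity is 2.

rank(A + 2I) = 3, so the eigenspace has dimension 4 - 3 = 1: the geometric multiplicity is 1.

Since 1 < 2, A is not diagonalizable.

algebraic multiplicity 2, geometric multiplicity 1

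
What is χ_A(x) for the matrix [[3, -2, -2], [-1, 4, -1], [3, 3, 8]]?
xI - A = [[x - 3, 2, 2], [1, x - 4, 1], [-3, -3, x - 8]].

Expanding det(xI - A) along the first row:
det(xI - A) = + (x - 3)·det([[x - 4, 1], [-3, x - 8]]) - (2)·det([[1, 1], [-3, x - 8]]) + (2)·det([[1, x - 4], [-3, -3]]).

Evaluating gives χ_A(x) = x^3 - 15x^2 + 75x - 125 = (x - 5)^3.

χ_A(x) = (x - 5)^3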